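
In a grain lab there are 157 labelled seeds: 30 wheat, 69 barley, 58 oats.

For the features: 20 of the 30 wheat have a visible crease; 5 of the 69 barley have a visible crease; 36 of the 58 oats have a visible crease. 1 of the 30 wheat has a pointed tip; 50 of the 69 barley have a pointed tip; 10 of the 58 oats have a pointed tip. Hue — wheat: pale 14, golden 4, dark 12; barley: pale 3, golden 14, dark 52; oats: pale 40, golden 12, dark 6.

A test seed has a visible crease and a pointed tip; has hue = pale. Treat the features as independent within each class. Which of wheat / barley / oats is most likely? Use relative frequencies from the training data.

wheat: (30/157) × (20/30) × (1/30) × (14/30) ≈ 0.0019816
barley: (69/157) × (5/69) × (50/69) × (3/69) ≈ 0.00100338
oats: (58/157) × (36/58) × (10/58) × (40/58) ≈ 0.0272651
Highest score → oats.

oats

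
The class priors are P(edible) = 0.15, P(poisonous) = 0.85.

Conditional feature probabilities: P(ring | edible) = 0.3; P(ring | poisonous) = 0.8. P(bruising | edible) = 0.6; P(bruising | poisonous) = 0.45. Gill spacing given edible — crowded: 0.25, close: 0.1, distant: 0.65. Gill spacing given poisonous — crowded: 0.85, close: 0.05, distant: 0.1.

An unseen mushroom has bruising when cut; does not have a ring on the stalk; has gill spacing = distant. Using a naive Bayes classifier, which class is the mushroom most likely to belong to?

edible: 0.15 × (1−0.3) × 0.6 × 0.65 = 0.04095
poisonous: 0.85 × (1−0.8) × 0.45 × 0.1 = 0.00765
Highest score → edible.

edible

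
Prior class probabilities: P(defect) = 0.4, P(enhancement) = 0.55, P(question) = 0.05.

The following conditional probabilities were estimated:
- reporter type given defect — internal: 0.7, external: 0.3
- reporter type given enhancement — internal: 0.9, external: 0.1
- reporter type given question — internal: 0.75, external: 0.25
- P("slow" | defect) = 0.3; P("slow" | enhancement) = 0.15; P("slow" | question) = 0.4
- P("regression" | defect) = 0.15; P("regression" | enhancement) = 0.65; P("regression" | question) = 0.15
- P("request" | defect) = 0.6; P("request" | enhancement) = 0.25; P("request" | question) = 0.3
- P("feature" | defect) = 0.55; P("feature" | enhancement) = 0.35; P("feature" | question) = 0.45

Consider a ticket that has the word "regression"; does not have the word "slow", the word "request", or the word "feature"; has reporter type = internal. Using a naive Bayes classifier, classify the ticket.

enhancement

defect: 0.4 × 0.7 × (1−0.3) × 0.15 × (1−0.6) × (1−0.55) = 0.005292
enhancement: 0.55 × 0.9 × (1−0.15) × 0.65 × (1−0.25) × (1−0.35) = 0.13332515625
question: 0.05 × 0.75 × (1−0.4) × 0.15 × (1−0.3) × (1−0.45) = 0.001299375
Highest score → enhancement.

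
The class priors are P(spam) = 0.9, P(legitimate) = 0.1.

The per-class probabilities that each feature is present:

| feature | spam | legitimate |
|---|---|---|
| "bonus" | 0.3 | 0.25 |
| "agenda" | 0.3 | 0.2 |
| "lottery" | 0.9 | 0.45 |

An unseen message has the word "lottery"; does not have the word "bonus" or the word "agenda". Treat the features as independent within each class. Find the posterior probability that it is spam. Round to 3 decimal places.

0.936

spam: 0.9 × (1−0.3) × (1−0.3) × 0.9 = 0.3969
legitimate: 0.1 × (1−0.25) × (1−0.2) × 0.45 = 0.027
P(spam | x) = 0.3969 / 0.4239 ≈ 0.936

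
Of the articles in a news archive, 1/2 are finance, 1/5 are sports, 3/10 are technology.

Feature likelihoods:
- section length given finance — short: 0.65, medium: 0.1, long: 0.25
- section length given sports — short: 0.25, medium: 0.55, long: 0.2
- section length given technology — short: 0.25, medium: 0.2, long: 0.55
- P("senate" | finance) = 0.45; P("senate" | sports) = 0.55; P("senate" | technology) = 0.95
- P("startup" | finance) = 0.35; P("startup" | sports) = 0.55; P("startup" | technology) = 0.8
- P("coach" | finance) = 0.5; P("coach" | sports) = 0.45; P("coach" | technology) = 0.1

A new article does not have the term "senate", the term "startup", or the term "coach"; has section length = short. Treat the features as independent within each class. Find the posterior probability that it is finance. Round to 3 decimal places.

0.903

finance: 0.5 × 0.65 × (1−0.45) × (1−0.35) × (1−0.5) = 0.05809375
sports: 0.2 × 0.25 × (1−0.55) × (1−0.55) × (1−0.45) = 0.00556875
technology: 0.3 × 0.25 × (1−0.95) × (1−0.8) × (1−0.1) = 0.000675
P(finance | x) = 0.05809375 / 0.0643375 ≈ 0.903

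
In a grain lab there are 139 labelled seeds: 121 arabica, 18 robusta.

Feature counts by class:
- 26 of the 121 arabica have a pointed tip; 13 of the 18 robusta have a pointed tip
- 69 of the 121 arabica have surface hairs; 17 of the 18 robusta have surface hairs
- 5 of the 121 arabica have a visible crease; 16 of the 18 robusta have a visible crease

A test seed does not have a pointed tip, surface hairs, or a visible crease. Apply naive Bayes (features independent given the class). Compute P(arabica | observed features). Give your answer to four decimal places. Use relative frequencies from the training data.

0.9992

arabica: (121/139) × (95/121) × (52/121) × (116/121) ≈ 0.281578
robusta: (18/139) × (5/18) × (1/18) × (2/18) ≈ 0.000222045
P(arabica | x) = 0.281578 / 0.281800045 ≈ 0.9992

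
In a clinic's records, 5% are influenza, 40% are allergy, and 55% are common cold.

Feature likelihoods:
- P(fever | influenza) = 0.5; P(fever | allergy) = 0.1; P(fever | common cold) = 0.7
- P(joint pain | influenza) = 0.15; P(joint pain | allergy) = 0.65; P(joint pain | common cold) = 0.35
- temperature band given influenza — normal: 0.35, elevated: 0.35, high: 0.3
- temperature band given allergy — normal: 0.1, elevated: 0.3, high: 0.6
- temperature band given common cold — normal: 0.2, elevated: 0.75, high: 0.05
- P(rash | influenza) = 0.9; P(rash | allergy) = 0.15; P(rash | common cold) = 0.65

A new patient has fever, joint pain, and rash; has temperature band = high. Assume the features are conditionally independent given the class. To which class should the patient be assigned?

influenza: 0.05 × 0.5 × 0.15 × 0.3 × 0.9 = 0.0010125
allergy: 0.4 × 0.1 × 0.65 × 0.6 × 0.15 = 0.00234
common cold: 0.55 × 0.7 × 0.35 × 0.05 × 0.65 = 0.004379375
Highest score → common cold.

common cold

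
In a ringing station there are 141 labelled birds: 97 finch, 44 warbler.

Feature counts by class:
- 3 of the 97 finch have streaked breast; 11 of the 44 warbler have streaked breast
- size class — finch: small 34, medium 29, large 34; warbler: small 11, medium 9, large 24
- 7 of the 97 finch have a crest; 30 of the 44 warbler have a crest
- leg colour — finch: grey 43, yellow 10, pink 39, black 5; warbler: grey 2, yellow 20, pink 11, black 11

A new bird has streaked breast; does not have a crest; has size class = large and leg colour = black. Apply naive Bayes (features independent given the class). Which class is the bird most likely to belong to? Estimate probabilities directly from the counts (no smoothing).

finch: (97/141) × (3/97) × (34/97) × (90/97) × (5/97) ≈ 0.00035668
warbler: (44/141) × (11/44) × (24/44) × (14/44) × (11/44) ≈ 0.00338491
Highest score → warbler.

warbler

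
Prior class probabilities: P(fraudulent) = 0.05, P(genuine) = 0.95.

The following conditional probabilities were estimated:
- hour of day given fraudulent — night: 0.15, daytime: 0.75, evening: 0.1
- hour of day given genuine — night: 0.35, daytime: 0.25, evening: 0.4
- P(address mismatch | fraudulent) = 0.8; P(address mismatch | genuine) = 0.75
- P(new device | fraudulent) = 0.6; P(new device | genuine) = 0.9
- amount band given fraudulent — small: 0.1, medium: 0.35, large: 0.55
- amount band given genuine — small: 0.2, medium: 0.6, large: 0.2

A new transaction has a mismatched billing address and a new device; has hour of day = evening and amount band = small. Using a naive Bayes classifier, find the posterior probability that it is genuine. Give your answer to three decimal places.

0.995

fraudulent: 0.05 × 0.1 × 0.8 × 0.6 × 0.1 = 0.00024
genuine: 0.95 × 0.4 × 0.75 × 0.9 × 0.2 = 0.0513
P(genuine | x) = 0.0513 / 0.05154 ≈ 0.995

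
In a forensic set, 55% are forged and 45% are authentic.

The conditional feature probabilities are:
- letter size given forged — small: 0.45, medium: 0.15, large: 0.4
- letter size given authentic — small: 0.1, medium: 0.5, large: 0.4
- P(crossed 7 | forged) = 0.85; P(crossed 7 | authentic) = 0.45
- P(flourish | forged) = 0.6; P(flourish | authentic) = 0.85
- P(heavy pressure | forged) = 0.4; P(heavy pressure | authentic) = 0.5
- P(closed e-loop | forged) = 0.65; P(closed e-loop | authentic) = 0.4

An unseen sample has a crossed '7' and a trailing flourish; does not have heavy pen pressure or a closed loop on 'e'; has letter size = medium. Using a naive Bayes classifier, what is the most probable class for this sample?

authentic

forged: 0.55 × 0.15 × 0.85 × 0.6 × (1−0.4) × (1−0.65) = 0.00883575
authentic: 0.45 × 0.5 × 0.45 × 0.85 × (1−0.5) × (1−0.4) = 0.02581875
Highest score → authentic.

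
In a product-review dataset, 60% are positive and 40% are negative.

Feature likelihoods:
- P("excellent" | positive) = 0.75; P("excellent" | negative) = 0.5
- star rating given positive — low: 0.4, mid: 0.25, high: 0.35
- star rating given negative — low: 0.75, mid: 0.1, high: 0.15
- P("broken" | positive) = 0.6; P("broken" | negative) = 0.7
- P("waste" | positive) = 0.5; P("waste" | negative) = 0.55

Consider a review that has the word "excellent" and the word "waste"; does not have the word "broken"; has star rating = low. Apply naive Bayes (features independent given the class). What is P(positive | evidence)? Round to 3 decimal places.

0.593

positive: 0.6 × 0.75 × 0.4 × (1−0.6) × 0.5 = 0.036
negative: 0.4 × 0.5 × 0.75 × (1−0.7) × 0.55 = 0.02475
P(positive | x) = 0.036 / 0.06075 ≈ 0.593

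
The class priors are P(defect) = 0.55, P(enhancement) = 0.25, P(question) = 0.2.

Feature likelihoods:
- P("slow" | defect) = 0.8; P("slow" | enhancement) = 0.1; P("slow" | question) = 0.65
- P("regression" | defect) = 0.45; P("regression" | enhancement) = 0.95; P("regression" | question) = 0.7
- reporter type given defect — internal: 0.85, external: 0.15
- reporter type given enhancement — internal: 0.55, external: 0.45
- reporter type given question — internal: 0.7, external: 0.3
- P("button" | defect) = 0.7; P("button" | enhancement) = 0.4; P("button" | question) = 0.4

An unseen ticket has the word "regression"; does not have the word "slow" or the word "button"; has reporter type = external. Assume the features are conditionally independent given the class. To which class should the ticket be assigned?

enhancement

defect: 0.55 × (1−0.8) × 0.45 × 0.15 × (1−0.7) = 0.0022275
enhancement: 0.25 × (1−0.1) × 0.95 × 0.45 × (1−0.4) = 0.0577125
question: 0.2 × (1−0.65) × 0.7 × 0.3 × (1−0.4) = 0.00882
Highest score → enhancement.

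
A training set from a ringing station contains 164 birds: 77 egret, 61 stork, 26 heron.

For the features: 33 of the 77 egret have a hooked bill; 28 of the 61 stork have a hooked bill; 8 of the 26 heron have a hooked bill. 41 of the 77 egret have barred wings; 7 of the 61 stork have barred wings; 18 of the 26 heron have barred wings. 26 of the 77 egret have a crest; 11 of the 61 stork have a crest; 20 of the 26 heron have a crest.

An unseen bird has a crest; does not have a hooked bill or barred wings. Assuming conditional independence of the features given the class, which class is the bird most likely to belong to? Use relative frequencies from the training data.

egret

egret: (77/164) × (44/77) × (36/77) × (26/77) ≈ 0.0423549
stork: (61/164) × (33/61) × (54/61) × (11/61) ≈ 0.0321216
heron: (26/164) × (18/26) × (8/26) × (20/26) ≈ 0.0259778
Highest score → egret.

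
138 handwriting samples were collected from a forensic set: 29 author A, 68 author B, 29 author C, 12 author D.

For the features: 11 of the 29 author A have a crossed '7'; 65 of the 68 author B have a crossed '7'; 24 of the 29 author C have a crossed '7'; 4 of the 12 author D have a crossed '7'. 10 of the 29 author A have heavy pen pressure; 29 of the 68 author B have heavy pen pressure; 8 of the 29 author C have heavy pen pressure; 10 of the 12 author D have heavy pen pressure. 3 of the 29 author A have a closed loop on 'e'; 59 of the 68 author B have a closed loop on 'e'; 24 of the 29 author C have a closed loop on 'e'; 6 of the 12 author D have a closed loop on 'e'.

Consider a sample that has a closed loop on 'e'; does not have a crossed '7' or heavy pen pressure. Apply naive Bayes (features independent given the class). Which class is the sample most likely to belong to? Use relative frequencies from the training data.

author A: (29/138) × (18/29) × (19/29) × (3/29) ≈ 0.00884041
author B: (68/138) × (3/68) × (39/68) × (59/68) ≈ 0.0108179
author C: (29/138) × (5/29) × (21/29) × (24/29) ≈ 0.0217133
author D: (12/138) × (8/12) × (2/12) × (6/12) ≈ 0.00483092
Highest score → author C.

author C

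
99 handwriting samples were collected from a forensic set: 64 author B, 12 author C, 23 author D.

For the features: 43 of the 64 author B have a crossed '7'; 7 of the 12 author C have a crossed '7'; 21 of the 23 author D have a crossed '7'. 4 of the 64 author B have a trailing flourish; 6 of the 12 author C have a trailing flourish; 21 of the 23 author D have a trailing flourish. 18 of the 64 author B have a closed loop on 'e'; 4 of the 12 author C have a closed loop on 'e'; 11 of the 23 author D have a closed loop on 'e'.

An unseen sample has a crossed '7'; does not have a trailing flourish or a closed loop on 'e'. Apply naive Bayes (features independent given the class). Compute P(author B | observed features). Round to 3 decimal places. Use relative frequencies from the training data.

0.898

author B: (64/99) × (43/64) × (60/64) × (46/64) ≈ 0.292673
author C: (12/99) × (7/12) × (6/12) × (8/12) ≈ 0.023569
author D: (23/99) × (21/23) × (2/23) × (12/23) ≈ 0.00962365
P(author B | x) = 0.292673 / 0.32586565 ≈ 0.898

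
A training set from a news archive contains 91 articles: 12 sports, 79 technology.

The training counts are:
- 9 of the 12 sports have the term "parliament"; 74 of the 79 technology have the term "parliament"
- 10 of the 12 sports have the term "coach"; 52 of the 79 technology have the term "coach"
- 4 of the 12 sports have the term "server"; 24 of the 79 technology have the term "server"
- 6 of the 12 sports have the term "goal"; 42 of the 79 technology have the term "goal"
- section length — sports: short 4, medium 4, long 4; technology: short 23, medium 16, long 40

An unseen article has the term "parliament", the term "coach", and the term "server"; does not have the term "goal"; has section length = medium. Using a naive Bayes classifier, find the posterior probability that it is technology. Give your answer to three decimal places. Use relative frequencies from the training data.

sports: (12/91) × (9/12) × (10/12) × (4/12) × (6/12) × (4/12) ≈ 0.00457875
technology: (79/91) × (74/79) × (52/79) × (24/79) × (37/79) × (16/79) ≈ 0.0154248
P(technology | x) = 0.0154248 / 0.02000355 ≈ 0.771

0.771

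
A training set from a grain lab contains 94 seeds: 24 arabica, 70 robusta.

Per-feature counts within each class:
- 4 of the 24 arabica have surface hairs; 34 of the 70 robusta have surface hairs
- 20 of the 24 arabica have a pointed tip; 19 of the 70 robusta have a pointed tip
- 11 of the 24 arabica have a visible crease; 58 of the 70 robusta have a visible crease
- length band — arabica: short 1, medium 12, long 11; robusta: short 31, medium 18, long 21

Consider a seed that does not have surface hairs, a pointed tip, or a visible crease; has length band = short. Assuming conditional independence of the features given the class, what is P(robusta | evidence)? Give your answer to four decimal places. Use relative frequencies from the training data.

arabica: (24/94) × (20/24) × (4/24) × (13/24) × (1/24) ≈ 0.000800335
robusta: (70/94) × (36/70) × (51/70) × (12/70) × (31/70) ≈ 0.0211833
P(robusta | x) = 0.0211833 / 0.021983635 ≈ 0.9636

0.9636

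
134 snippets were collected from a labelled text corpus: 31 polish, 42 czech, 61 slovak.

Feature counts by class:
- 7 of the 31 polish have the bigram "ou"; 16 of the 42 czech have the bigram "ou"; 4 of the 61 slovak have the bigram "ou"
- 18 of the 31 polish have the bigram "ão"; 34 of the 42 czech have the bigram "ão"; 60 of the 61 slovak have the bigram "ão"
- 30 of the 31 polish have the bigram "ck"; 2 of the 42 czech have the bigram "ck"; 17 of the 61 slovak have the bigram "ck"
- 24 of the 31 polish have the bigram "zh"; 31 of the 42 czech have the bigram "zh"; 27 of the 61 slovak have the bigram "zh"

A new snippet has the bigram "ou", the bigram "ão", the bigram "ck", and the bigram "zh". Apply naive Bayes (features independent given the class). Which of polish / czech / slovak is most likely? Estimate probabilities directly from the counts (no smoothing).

polish

polish: (31/134) × (7/31) × (18/31) × (30/31) × (24/31) ≈ 0.0227255
czech: (42/134) × (16/42) × (34/42) × (2/42) × (31/42) ≈ 0.00339733
slovak: (61/134) × (4/61) × (60/61) × (17/61) × (27/61) ≈ 0.00362184
Highest score → polish.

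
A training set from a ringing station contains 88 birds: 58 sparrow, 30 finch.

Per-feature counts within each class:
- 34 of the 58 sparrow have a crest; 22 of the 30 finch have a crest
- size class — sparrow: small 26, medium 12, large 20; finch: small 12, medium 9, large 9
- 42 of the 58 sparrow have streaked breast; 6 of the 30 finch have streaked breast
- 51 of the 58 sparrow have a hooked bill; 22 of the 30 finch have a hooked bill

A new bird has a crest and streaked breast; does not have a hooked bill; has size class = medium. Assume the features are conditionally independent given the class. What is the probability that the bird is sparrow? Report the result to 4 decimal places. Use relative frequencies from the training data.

sparrow: (58/88) × (34/58) × (12/58) × (42/58) × (7/58) ≈ 0.0069862
finch: (30/88) × (22/30) × (9/30) × (6/30) × (8/30) = 0.004
P(sparrow | x) = 0.0069862 / 0.0109862 ≈ 0.6359

0.6359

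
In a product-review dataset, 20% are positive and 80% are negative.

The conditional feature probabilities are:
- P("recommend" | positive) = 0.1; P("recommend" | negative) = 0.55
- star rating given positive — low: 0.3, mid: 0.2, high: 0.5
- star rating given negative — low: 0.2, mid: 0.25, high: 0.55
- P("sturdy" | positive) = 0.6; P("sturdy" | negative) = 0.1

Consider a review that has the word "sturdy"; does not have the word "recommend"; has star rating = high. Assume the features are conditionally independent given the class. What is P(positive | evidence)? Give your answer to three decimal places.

positive: 0.2 × (1−0.1) × 0.5 × 0.6 = 0.054
negative: 0.8 × (1−0.55) × 0.55 × 0.1 = 0.0198
P(positive | x) = 0.054 / 0.0738 ≈ 0.732

0.732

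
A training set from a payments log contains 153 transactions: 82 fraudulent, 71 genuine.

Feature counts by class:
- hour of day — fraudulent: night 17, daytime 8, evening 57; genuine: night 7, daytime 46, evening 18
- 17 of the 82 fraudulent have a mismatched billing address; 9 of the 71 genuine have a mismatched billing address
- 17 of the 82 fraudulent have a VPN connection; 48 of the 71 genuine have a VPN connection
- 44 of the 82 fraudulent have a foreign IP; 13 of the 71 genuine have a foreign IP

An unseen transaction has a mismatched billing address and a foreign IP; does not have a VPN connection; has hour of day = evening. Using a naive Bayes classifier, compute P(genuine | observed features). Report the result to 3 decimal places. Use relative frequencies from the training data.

0.026

fraudulent: (82/153) × (57/82) × (17/82) × (65/82) × (44/82) ≈ 0.0328516
genuine: (71/153) × (18/71) × (9/71) × (23/71) × (13/71) ≈ 0.000884545
P(genuine | x) = 0.000884545 / 0.033736145 ≈ 0.026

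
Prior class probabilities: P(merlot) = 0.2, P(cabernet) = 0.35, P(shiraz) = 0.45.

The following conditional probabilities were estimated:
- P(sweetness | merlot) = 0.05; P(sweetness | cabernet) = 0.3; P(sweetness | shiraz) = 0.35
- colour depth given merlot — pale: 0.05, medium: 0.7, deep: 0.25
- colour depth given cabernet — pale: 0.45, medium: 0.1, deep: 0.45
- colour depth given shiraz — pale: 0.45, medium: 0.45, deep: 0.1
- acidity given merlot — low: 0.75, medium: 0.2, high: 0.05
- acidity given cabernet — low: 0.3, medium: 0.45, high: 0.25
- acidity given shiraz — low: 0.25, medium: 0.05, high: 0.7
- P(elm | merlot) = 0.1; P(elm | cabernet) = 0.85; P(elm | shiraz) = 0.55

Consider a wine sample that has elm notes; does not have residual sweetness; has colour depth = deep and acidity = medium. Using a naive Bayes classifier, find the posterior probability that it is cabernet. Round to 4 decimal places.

0.9601

merlot: 0.2 × (1−0.05) × 0.25 × 0.2 × 0.1 = 0.00095
cabernet: 0.35 × (1−0.3) × 0.45 × 0.45 × 0.85 = 0.042170625
shiraz: 0.45 × (1−0.35) × 0.1 × 0.05 × 0.55 = 0.000804375
P(cabernet | x) = 0.042170625 / 0.043925 ≈ 0.9601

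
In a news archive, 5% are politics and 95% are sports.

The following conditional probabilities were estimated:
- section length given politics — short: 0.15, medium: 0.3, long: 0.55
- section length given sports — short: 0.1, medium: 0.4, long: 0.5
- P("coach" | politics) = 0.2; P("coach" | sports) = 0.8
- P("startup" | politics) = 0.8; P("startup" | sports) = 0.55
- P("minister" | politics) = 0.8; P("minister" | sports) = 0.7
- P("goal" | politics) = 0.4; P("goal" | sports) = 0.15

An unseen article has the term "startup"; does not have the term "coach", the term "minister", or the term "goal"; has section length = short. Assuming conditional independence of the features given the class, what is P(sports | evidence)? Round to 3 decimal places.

0.822

politics: 0.05 × 0.15 × (1−0.2) × 0.8 × (1−0.8) × (1−0.4) = 0.000576
sports: 0.95 × 0.1 × (1−0.8) × 0.55 × (1−0.7) × (1−0.15) = 0.00266475
P(sports | x) = 0.00266475 / 0.00324075 ≈ 0.822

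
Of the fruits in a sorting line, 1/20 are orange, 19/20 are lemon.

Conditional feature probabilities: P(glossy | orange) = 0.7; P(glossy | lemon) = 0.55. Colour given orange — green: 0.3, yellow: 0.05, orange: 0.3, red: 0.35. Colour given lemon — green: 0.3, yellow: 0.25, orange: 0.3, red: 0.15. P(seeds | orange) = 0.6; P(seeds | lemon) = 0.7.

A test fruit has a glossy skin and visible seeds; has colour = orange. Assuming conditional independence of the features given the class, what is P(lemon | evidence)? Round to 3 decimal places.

orange: 0.05 × 0.7 × 0.3 × 0.6 = 0.0063
lemon: 0.95 × 0.55 × 0.3 × 0.7 = 0.109725
P(lemon | x) = 0.109725 / 0.116025 ≈ 0.946

0.946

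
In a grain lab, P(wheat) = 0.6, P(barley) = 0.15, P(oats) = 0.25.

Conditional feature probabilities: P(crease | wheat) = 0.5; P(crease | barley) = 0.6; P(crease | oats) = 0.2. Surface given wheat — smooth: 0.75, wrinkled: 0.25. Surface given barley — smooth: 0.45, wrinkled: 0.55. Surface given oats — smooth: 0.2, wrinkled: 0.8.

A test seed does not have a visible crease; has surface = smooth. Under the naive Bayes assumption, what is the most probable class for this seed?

wheat

wheat: 0.6 × (1−0.5) × 0.75 = 0.225
barley: 0.15 × (1−0.6) × 0.45 = 0.027
oats: 0.25 × (1−0.2) × 0.2 = 0.04
Highest score → wheat.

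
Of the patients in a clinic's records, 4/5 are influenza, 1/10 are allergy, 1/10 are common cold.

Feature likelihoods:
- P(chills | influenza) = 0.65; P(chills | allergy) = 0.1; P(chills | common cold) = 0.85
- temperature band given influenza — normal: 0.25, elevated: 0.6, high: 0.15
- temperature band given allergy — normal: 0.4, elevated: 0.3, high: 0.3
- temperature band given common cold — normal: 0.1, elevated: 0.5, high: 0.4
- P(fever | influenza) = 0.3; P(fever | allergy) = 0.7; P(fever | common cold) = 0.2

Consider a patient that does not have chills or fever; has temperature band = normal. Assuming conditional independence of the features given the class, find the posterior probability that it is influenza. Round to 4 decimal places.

0.8033

influenza: 0.8 × (1−0.65) × 0.25 × (1−0.3) = 0.049
allergy: 0.1 × (1−0.1) × 0.4 × (1−0.7) = 0.0108
common cold: 0.1 × (1−0.85) × 0.1 × (1−0.2) = 0.0012
P(influenza | x) = 0.049 / 0.061 ≈ 0.8033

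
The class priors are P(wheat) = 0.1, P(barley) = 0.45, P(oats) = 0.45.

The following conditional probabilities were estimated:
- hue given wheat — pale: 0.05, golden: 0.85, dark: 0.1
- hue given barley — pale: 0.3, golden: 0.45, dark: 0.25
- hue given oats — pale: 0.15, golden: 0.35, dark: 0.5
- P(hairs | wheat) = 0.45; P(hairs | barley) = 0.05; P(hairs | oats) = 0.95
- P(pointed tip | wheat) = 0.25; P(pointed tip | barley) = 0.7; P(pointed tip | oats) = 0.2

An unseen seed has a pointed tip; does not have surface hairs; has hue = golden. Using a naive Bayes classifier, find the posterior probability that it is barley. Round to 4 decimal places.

0.9103

wheat: 0.1 × 0.85 × (1−0.45) × 0.25 = 0.0116875
barley: 0.45 × 0.45 × (1−0.05) × 0.7 = 0.1346625
oats: 0.45 × 0.35 × (1−0.95) × 0.2 = 0.001575
P(barley | x) = 0.1346625 / 0.147925 ≈ 0.9103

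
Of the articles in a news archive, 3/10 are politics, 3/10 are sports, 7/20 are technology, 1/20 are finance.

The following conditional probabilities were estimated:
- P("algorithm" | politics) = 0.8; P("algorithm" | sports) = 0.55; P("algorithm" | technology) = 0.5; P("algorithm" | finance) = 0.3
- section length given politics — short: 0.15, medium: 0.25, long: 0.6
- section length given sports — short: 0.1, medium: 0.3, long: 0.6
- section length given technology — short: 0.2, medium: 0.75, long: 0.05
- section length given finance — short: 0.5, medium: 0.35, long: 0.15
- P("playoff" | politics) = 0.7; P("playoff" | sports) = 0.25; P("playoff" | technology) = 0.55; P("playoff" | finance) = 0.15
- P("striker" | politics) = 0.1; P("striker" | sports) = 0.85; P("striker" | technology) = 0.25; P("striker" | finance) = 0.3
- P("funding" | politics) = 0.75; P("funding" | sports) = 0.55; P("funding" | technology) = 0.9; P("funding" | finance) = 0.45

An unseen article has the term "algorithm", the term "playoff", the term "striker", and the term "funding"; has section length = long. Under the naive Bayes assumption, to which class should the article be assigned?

sports

politics: 0.3 × 0.8 × 0.6 × 0.7 × 0.1 × 0.75 = 0.00756
sports: 0.3 × 0.55 × 0.6 × 0.25 × 0.85 × 0.55 = 0.011570625
technology: 0.35 × 0.5 × 0.05 × 0.55 × 0.25 × 0.9 = 0.0010828125
finance: 0.05 × 0.3 × 0.15 × 0.15 × 0.3 × 0.45 = 0.0000455625
Highest score → sports.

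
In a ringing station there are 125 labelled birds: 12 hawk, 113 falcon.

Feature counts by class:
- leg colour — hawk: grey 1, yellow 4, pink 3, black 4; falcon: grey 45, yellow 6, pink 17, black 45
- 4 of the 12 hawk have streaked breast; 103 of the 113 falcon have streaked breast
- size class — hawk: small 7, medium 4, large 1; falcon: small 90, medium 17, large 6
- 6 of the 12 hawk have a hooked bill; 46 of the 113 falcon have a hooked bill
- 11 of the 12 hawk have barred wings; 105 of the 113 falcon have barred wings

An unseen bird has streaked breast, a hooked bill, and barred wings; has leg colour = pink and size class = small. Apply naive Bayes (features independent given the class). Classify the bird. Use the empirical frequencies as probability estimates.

falcon

hawk: (12/125) × (3/12) × (4/12) × (7/12) × (6/12) × (11/12) ≈ 0.00213889
falcon: (113/125) × (17/113) × (103/113) × (90/113) × (46/113) × (105/113) ≈ 0.0373467
Highest score → falcon.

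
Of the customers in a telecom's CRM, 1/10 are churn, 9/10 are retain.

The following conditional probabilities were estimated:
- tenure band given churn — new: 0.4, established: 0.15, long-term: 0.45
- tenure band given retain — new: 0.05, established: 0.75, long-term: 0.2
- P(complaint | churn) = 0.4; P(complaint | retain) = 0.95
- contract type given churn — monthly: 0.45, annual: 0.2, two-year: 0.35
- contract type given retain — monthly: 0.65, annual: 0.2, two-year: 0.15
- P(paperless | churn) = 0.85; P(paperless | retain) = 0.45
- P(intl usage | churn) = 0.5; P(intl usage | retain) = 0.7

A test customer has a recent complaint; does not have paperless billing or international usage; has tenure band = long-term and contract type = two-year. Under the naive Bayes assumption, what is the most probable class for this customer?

retain

churn: 0.1 × 0.45 × 0.4 × 0.35 × (1−0.85) × (1−0.5) = 0.0004725
retain: 0.9 × 0.2 × 0.95 × 0.15 × (1−0.45) × (1−0.7) = 0.00423225
Highest score → retain.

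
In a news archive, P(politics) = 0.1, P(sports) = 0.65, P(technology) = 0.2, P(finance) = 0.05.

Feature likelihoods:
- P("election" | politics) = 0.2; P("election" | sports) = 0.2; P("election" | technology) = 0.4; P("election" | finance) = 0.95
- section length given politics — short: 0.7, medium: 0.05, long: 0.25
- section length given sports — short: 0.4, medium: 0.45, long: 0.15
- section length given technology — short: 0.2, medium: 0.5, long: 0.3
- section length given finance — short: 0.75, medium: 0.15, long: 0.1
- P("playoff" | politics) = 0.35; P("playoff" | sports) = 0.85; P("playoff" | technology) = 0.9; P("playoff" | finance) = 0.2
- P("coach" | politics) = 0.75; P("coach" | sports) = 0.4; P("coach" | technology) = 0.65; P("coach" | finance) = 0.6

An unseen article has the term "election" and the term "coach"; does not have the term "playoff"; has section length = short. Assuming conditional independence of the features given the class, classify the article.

finance

politics: 0.1 × 0.2 × 0.7 × (1−0.35) × 0.75 = 0.006825
sports: 0.65 × 0.2 × 0.4 × (1−0.85) × 0.4 = 0.00312
technology: 0.2 × 0.4 × 0.2 × (1−0.9) × 0.65 = 0.00104
finance: 0.05 × 0.95 × 0.75 × (1−0.2) × 0.6 = 0.0171
Highest score → finance.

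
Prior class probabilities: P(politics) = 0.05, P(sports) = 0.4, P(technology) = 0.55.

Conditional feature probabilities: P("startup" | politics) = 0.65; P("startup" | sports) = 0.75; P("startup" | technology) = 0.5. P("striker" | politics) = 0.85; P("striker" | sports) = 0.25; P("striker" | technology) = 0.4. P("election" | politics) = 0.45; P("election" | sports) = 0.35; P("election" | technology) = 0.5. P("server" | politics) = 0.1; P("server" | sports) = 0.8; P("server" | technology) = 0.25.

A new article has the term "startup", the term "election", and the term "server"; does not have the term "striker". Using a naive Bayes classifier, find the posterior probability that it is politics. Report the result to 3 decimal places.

0.003

politics: 0.05 × 0.65 × (1−0.85) × 0.45 × 0.1 = 0.000219375
sports: 0.4 × 0.75 × (1−0.25) × 0.35 × 0.8 = 0.063
technology: 0.55 × 0.5 × (1−0.4) × 0.5 × 0.25 = 0.020625
P(politics | x) = 0.000219375 / 0.083844375 ≈ 0.003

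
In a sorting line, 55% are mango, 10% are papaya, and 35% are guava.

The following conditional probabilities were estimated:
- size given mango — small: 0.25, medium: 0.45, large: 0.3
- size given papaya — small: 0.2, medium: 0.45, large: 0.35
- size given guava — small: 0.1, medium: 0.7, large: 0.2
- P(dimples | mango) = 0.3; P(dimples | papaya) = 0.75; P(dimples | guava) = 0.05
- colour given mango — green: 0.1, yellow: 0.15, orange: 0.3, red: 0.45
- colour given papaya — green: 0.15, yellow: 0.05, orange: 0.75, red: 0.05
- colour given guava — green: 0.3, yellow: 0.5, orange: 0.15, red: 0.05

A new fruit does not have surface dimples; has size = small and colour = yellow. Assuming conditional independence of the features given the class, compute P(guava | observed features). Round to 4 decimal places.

mango: 0.55 × 0.25 × (1−0.3) × 0.15 = 0.0144375
papaya: 0.1 × 0.2 × (1−0.75) × 0.05 = 0.00025
guava: 0.35 × 0.1 × (1−0.05) × 0.5 = 0.016625
P(guava | x) = 0.016625 / 0.0313125 ≈ 0.5309

0.5309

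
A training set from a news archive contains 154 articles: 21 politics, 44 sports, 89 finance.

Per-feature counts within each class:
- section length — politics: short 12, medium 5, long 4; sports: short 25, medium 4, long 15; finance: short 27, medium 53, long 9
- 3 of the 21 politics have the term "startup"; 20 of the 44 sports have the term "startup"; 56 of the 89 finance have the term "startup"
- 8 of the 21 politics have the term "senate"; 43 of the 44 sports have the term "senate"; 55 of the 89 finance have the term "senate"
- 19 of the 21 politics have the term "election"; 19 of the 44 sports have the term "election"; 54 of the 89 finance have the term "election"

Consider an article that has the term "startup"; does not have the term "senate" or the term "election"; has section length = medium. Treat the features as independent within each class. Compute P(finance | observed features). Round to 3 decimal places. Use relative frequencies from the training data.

politics: (21/154) × (5/21) × (3/21) × (13/21) × (2/21) ≈ 0.000273455
sports: (44/154) × (4/44) × (20/44) × (1/44) × (25/44) ≈ 0.000152458
finance: (89/154) × (53/89) × (56/89) × (34/89) × (35/89) ≈ 0.0325327
P(finance | x) = 0.0325327 / 0.032958613 ≈ 0.987

0.987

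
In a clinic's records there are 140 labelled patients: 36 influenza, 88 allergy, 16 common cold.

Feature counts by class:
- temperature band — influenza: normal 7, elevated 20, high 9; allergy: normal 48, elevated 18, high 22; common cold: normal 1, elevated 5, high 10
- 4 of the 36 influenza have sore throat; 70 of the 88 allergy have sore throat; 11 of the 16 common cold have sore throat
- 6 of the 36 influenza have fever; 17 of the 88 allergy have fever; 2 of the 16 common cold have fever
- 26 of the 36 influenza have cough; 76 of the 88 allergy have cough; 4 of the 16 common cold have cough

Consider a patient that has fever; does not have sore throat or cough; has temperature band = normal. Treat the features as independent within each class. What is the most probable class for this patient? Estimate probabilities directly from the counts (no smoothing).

influenza

influenza: (36/140) × (7/36) × (32/36) × (6/36) × (10/36) ≈ 0.00205761
allergy: (88/140) × (48/88) × (18/88) × (17/88) × (12/88) ≈ 0.00184743
common cold: (16/140) × (1/16) × (5/16) × (2/16) × (12/16) ≈ 0.000209263
Highest score → influenza.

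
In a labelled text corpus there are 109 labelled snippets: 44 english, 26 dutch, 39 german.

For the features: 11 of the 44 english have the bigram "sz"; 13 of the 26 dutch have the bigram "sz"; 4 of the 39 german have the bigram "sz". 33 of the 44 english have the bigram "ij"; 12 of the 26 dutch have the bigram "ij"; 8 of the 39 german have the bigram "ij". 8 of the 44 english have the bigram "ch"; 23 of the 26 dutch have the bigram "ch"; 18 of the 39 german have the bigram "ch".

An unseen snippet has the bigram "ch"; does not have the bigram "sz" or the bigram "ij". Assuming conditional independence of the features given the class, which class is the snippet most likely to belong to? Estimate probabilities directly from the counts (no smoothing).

english: (44/109) × (33/44) × (11/44) × (8/44) ≈ 0.0137615
dutch: (26/109) × (13/26) × (14/26) × (23/26) ≈ 0.0568102
german: (39/109) × (35/39) × (31/39) × (18/39) ≈ 0.1178
Highest score → german.

german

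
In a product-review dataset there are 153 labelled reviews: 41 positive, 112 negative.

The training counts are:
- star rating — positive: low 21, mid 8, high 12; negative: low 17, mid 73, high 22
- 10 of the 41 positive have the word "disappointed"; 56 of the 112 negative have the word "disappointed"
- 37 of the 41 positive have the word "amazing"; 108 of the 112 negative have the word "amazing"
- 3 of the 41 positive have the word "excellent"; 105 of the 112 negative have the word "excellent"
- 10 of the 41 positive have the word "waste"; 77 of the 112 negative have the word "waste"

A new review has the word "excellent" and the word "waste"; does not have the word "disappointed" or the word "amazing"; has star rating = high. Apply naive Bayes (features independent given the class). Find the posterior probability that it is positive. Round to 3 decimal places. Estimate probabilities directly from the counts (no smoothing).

0.059

positive: (41/153) × (12/41) × (31/41) × (4/41) × (3/41) × (10/41) ≈ 0.000103252
negative: (112/153) × (22/112) × (56/112) × (4/112) × (105/112) × (77/112) ≈ 0.00165496
P(positive | x) = 0.000103252 / 0.001758212 ≈ 0.059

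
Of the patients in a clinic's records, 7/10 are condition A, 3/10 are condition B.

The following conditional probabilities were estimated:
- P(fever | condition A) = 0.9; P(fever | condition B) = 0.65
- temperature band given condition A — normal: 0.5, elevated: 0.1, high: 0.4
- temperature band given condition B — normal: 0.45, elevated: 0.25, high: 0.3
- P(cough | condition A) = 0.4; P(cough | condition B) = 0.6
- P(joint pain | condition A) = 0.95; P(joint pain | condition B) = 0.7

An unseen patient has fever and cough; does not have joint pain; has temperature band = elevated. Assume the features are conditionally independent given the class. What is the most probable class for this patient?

condition A: 0.7 × 0.9 × 0.1 × 0.4 × (1−0.95) = 0.00126
condition B: 0.3 × 0.65 × 0.25 × 0.6 × (1−0.7) = 0.008775
Highest score → condition B.

condition B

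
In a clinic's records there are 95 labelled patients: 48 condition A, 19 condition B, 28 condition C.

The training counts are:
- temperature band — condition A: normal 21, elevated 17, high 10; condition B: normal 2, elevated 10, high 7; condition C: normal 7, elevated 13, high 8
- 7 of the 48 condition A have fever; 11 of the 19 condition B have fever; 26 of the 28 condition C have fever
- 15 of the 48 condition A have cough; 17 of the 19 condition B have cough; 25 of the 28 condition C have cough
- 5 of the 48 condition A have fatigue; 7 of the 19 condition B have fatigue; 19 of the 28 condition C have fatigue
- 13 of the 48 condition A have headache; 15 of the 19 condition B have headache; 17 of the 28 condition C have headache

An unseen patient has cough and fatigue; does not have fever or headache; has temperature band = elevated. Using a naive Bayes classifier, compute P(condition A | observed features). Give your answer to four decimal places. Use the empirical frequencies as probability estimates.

0.4018

condition A: (48/95) × (17/48) × (41/48) × (15/48) × (5/48) × (35/48) ≈ 0.00362805
condition B: (19/95) × (10/19) × (8/19) × (17/19) × (7/19) × (4/19) ≈ 0.00307581
condition C: (28/95) × (13/28) × (2/28) × (25/28) × (19/28) × (11/28) ≈ 0.0023265
P(condition A | x) = 0.00362805 / 0.00903036 ≈ 0.4018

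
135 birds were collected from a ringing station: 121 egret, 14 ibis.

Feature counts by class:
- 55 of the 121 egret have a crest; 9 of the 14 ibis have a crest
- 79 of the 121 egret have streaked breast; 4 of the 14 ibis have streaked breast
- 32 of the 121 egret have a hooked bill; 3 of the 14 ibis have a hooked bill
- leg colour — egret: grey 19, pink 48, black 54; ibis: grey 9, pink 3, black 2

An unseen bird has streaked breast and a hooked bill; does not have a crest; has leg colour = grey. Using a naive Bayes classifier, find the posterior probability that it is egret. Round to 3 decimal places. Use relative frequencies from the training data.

egret: (121/135) × (66/121) × (79/121) × (32/121) × (19/121) ≈ 0.0132552
ibis: (14/135) × (5/14) × (4/14) × (3/14) × (9/14) ≈ 0.00145773
P(egret | x) = 0.0132552 / 0.01471293 ≈ 0.901

0.901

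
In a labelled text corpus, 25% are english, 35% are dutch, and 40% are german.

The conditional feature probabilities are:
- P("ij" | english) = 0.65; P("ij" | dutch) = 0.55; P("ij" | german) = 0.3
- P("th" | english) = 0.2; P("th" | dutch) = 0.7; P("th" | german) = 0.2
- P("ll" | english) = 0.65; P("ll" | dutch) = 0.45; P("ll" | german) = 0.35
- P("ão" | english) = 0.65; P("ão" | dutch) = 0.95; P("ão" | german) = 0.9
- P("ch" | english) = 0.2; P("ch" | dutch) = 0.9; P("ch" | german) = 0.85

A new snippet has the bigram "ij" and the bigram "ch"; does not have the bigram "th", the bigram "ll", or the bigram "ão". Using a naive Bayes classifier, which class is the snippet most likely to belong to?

english: 0.25 × 0.65 × (1−0.2) × (1−0.65) × (1−0.65) × 0.2 = 0.003185
dutch: 0.35 × 0.55 × (1−0.7) × (1−0.45) × (1−0.95) × 0.9 = 0.0014293125
german: 0.4 × 0.3 × (1−0.2) × (1−0.35) × (1−0.9) × 0.85 = 0.005304
Highest score → german.

german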